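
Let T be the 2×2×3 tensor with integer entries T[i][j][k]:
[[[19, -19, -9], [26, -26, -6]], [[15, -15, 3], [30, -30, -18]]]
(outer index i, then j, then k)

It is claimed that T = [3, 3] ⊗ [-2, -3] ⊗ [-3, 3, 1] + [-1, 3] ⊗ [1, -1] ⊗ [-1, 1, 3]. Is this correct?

Yes

Reconstruct entrywise from the claimed factors. For example, T[1,0,2] = 3 and Σₗ aₗ[1]bₗ[0]cₗ[2] = (3)·(-2)·(1) + (3)·(1)·(3) = 3; checking all 12 entries, every one matches. The claim holds.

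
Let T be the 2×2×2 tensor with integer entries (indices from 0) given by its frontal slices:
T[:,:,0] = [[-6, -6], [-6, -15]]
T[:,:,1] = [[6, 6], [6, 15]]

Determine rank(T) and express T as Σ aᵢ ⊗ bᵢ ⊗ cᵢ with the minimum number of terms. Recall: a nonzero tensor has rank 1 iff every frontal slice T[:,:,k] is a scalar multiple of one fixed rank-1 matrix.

Lower bound: the mode-1 unfolding of T (rows indexed by i, columns by (j,k) = (0,0), (0,1), (1,0), (1,1)) is [[-6, 6, -6, 6], [-6, 6, -15, 15]].
There the 2×2 minor on rows i ∈ {0, 1}, columns (j,k) ∈ {(0,0), (1,0)} is det [[-6, -6], [-6, -15]] = 54 ≠ 0, so this unfolding has rank ≥ 2; CP rank is at least every unfolding rank, so rank(T) ≥ 2. (Unfolding ranks only ever bound the CP rank from below — rank(T) can be strictly larger than all of them — so the matching upper bound has to come from an explicit 2-term decomposition.)
Upper bound — finding two terms. Every mode-3 slice of T is a multiple of one matrix: T[:,:,k] = c[k]·M with c = [1, -1] and M = [[-6, -6], [-6, -15]] (rows indexed by i, columns by j). So it suffices to write M as a sum of two rank-1 matrices.
Splitting M by its rows (i = 0, 1), M = [1, 0][-6, -6]ᵀ + [0, 1][-6, -15]ᵀ.
Hence T = [1, 0] ⊗ [-6, -6] ⊗ [1, -1] + [0, 1] ⊗ [-6, -15] ⊗ [1, -1], so rank(T) ≤ 2.
These bounds meet, so rank(T) = 2.

rank(T) = 2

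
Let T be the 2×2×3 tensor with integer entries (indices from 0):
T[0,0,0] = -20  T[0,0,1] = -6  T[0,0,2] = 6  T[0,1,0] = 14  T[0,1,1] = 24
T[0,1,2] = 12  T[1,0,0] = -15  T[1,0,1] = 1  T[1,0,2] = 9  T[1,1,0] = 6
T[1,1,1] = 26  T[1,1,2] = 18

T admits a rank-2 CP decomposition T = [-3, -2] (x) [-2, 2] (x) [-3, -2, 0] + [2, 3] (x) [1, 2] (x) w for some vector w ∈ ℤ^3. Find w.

Subtract the known terms from T to get the rank-1 residual R = [2, 3] (x) [1, 2] (x) w, so R[i,j,k] = a[i]·b[j]·w[k]. Pick indices with nonzero a[0]·b[0] = (2)·(1) = 2. Only the fibre through (0,0,·) is needed: R[0,0,:] = T[0,0,:] − Σₗ aₗ[0]bₗ[0]cₗ = [-20, -6, 6] − (-3)·(-2)·[-3, -2, 0] = [-2, 6, 6]. Then w[k] = R[0,0,k] / 2 for each k, giving w = [-2, 6, 6] / 2 = [-1, 3, 3].

w = [-1, 3, 3]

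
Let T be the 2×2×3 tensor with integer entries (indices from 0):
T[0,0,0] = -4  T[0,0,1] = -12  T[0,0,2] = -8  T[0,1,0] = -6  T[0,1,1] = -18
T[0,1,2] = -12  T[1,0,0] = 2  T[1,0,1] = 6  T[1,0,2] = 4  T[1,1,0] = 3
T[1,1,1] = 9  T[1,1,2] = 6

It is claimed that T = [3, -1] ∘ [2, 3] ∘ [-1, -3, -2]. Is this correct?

Reconstruct entry (0,0,0) from the claimed factors: Σₗ aₗ[0]bₗ[0]cₗ[0] = (3)·(2)·(-1) = -6, but T[0,0,0] = -4. The claim is false.

No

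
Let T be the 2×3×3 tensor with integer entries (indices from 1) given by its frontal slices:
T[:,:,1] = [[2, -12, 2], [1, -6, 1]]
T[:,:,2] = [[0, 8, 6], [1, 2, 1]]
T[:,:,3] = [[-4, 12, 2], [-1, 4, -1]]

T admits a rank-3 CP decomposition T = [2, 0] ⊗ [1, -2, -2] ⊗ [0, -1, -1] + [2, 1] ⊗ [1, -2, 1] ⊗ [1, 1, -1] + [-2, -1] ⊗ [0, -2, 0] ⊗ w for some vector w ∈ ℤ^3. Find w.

Subtract the known terms from T to get the rank-1 residual R = [-2, -1] ⊗ [0, -2, 0] ⊗ w, so R[i,j,k] = a[i]·b[j]·w[k]. Pick indices with nonzero a[1]·b[2] = (-2)·(-2) = 4. Only the fibre through (1,2,·) is needed: R[1,2,:] = T[1,2,:] − Σₗ aₗ[1]bₗ[2]cₗ = [-12, 8, 12] − (2)·(-2)·[0, -1, -1] − (2)·(-2)·[1, 1, -1] = [-8, 8, 4]. Then w[k] = R[1,2,k] / 4 for each k, giving w = [-8, 8, 4] / 4 = [-2, 2, 1].

w = [-2, 2, 1]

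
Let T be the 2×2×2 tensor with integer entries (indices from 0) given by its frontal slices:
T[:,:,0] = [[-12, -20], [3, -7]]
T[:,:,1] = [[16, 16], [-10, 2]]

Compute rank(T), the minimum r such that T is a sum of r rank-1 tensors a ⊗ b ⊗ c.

2

Lower bound: the mode-3 unfolding of T (rows indexed by k, columns by (i,j) = (0,0), (0,1), (1,0), (1,1)) is [[-12, -20, 3, -7], [16, 16, -10, 2]].
There the 2×2 minor on rows k ∈ {0, 1}, columns (i,j) ∈ {(0,0), (0,1)} is det [[-12, -20], [16, 16]] = 128 ≠ 0, so this unfolding has rank ≥ 2; CP rank is at least every unfolding rank, so rank(T) ≥ 2. (This is only a lower bound: in general the CP rank may exceed every unfolding rank, so we still need to exhibit 2 rank-1 terms summing to T.)
Upper bound — finding two terms. Write S_k = T[:,:,k] for the frontal slices: S₀ = [[-12, -20], [3, -7]], S₁ = [[16, 16], [-10, 2]].
If T = a₁ ⊗ b₁ ⊗ c₁ + a₂ ⊗ b₂ ⊗ c₂ then each S_k = c₁[k]·a₁b₁ᵀ + c₂[k]·a₂b₂ᵀ. S₀ and S₁ are linearly independent, so a₁b₁ᵀ and a₂b₂ᵀ must span the same plane of matrices: they are the rank-1 matrices of the form x·S₀ + y·S₁.
det(x·S₀ + y·S₁) is 144·x² − 384·xy + 192·y² = 48·(3·x − 2·y)(x − 2·y), vanishing at (x:y) = (2:3) and (2:1).
M₁ = 2·S₀ + 3·S₁ = [[24, 8], [-24, -8]] = 8·[1, -1][3, 1]ᵀ and M₂ = 2·S₀ + S₁ = [[-8, -24], [-4, -12]] = (-4)·[2, 1][1, 3]ᵀ, so take a₁ = [1, -1], b₁ = [3, 1], a₂ = [2, 1], b₂ = [1, 3].
Each slice is an integer combination of E₁ = a₁b₁ᵀ and E₂ = a₂b₂ᵀ: S₀ = −2·E₁ − 3·E₂, S₁ = 4·E₁ + 2·E₂; reading off coefficients, c₁ = [-2, 4] and c₂ = [-3, 2].
Hence T = [1, -1] ⊗ [3, 1] ⊗ [-2, 4] + [2, 1] ⊗ [1, 3] ⊗ [-3, 2], so rank(T) ≤ 2.
These bounds meet, so rank(T) = 2.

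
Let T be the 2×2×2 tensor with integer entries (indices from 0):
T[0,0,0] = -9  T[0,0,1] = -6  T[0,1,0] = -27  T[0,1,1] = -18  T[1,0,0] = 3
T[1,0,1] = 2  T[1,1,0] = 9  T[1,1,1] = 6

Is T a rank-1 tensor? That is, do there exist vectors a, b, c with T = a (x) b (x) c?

The mode-1 fibre T[:,0,0] = [-9, 3] gives a = (3, -1) (primitive direction); the mode-2 fibre T[0,:,0] = [-9, -27] gives b = (1, 3); then c[k] = T[0,0,k] / (a[0]·b[0]) = [-9, -6] / 3 = (-3, -2).
Expanding (3, -1) (x) (1, 3) (x) (-3, -2) reproduces all 8 entries of T, so T = (3, -1) (x) (1, 3) (x) (-3, -2) and rank(T) ≤ 1.
Equivalently every frontal slice T[:,:,k] is c[k] times the rank-1 matrix (3, -1) (x) (1, 3). So T has rank 1 (it is nonzero).

Yes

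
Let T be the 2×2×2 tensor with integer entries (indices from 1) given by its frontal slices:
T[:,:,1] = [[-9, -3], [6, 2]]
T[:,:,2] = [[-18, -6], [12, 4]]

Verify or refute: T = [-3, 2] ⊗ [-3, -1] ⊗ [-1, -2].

Yes

Reconstruct entrywise from the claimed factors. For example, T[1,2,2] = -6 and Σₗ aₗ[1]bₗ[2]cₗ[2] = (-3)·(-1)·(-2) = -6; checking all 8 entries, every one matches. The claim holds.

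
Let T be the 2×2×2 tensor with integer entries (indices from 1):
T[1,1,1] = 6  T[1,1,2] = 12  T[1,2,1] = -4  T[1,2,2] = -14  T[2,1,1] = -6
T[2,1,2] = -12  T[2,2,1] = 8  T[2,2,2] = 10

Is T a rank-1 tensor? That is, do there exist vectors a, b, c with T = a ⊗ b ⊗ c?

No

The mode-3 unfolding of T (rows indexed by k, columns by (i,j) = (1,1), (1,2), (2,1), (2,2)) is [[6, -4, -6, 8], [12, -14, -12, 10]].
There the 2×2 minor on rows k ∈ {1, 2}, columns (i,j) ∈ {(1,1), (1,2)} is det [[6, -4], [12, -14]] = -36 ≠ 0, so this unfolding has rank ≥ 2; CP rank is at least every unfolding rank, so rank(T) ≥ 2.
In particular rank(T) ≥ 2 > 1, so T is not rank-1.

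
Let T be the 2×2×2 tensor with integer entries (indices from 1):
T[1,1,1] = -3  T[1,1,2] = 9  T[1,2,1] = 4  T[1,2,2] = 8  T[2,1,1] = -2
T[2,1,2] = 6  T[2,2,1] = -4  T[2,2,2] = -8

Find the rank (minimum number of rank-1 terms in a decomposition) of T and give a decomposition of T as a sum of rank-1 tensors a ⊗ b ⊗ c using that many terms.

rank(T) = 2

Lower bound: the mode-2 unfolding of T (rows indexed by j, columns by (i,k) = (1,1), (1,2), (2,1), (2,2)) is [[-3, 9, -2, 6], [4, 8, -4, -8]].
There the 2×2 minor on rows j ∈ {1, 2}, columns (i,k) ∈ {(1,1), (1,2)} is det [[-3, 9], [4, 8]] = -60 ≠ 0, so this unfolding has rank ≥ 2; CP rank is at least every unfolding rank, so rank(T) ≥ 2. (This is only a lower bound: in general the CP rank may exceed every unfolding rank, so we still need to exhibit 2 rank-1 terms summing to T.)
Upper bound — finding two terms. Write S_k = T[:,:,k] for the frontal slices: S₁ = [[-3, 4], [-2, -4]], S₂ = [[9, 8], [6, -8]].
If T = a₁ ⊗ b₁ ⊗ c₁ + a₂ ⊗ b₂ ⊗ c₂ then each S_k = c₁[k]·a₁b₁ᵀ + c₂[k]·a₂b₂ᵀ. S₁ and S₂ are linearly independent, so a₁b₁ᵀ and a₂b₂ᵀ must span the same plane of matrices: they are the rank-1 matrices of the form x·S₁ + y·S₂.
det(x·S₁ + y·S₂) is 20·x² − 20·xy − 120·y² = 20·(x − 3·y)(x + 2·y), vanishing at (x:y) = (3:1) and (2:-1).
M₁ = 3·S₁ + S₂ = [[0, 20], [0, -20]] = 20·[1, -1][0, 1]ᵀ and M₂ = 2·S₁ − S₂ = [[-15, 0], [-10, 0]] = (-5)·[3, 2][1, 0]ᵀ, so take a₁ = [1, -1], b₁ = [0, 1], a₂ = [3, 2], b₂ = [1, 0].
Each slice is an integer combination of E₁ = a₁b₁ᵀ and E₂ = a₂b₂ᵀ: S₁ = 4·E₁ − E₂, S₂ = 8·E₁ + 3·E₂; reading off coefficients, c₁ = [4, 8] and c₂ = [-1, 3].
Hence T = [1, -1] ⊗ [0, 1] ⊗ [4, 8] + [3, 2] ⊗ [1, 0] ⊗ [-1, 3], so rank(T) ≤ 2.
These bounds meet, so rank(T) = 2.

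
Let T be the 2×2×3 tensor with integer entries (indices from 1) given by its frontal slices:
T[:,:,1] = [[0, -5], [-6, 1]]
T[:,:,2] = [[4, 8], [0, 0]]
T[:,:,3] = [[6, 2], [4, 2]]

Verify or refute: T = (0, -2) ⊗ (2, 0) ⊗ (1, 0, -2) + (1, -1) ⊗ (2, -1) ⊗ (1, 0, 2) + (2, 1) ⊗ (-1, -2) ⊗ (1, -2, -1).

No

Reconstruct entry (2,1,1) from the claimed factors: Σₗ aₗ[2]bₗ[1]cₗ[1] = (-2)·(2)·(1) + (-1)·(2)·(1) + (1)·(-1)·(1) = -7, but T[2,1,1] = -6. The claim is false.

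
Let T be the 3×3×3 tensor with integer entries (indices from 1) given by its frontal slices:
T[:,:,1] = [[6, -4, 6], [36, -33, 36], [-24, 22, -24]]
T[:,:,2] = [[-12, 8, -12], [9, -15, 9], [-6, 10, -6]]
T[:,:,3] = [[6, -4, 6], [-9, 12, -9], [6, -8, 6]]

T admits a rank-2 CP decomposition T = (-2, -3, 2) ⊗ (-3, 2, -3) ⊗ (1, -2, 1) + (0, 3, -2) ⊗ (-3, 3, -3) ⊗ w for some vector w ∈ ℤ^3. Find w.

Subtract the known terms from T to get the rank-1 residual R = (0, 3, -2) ⊗ (-3, 3, -3) ⊗ w, so R[i,j,k] = a[i]·b[j]·w[k]. Pick indices with nonzero a[2]·b[1] = (3)·(-3) = -9. Only the fibre through (2,1,·) is needed: R[2,1,:] = T[2,1,:] − Σₗ aₗ[2]bₗ[1]cₗ = [36, 9, -9] − (-3)·(-3)·(1, -2, 1) = [27, 27, -18]. Then w[k] = R[2,1,k] / -9 for each k, giving w = [27, 27, -18] / -9 = (-3, -3, 2).

w = (-3, -3, 2)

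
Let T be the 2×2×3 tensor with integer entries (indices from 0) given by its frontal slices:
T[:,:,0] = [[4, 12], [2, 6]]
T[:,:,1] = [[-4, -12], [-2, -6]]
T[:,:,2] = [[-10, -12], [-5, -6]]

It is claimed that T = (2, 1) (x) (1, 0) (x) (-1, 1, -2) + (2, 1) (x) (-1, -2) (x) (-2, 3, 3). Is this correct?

Reconstruct entry (0,0,0) from the claimed factors: Σₗ aₗ[0]bₗ[0]cₗ[0] = (2)·(1)·(-1) + (2)·(-1)·(-2) = 2, but T[0,0,0] = 4. The claim is false.

No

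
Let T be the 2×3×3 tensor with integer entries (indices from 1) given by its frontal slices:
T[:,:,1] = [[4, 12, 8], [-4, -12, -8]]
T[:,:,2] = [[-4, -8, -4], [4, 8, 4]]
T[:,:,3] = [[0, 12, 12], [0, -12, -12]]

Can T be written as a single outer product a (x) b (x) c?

The mode-2 unfolding of T (rows indexed by j, columns by (i,k) = (1,1), (1,2), (1,3), (2,1), (2,2), (2,3)) is [[4, -4, 0, -4, 4, 0], [12, -8, 12, -12, 8, -12], [8, -4, 12, -8, 4, -12]].
There the 2×2 minor on rows j ∈ {1, 2}, columns (i,k) ∈ {(1,1), (1,2)} is det [[4, -4], [12, -8]] = 16 ≠ 0, so this unfolding has rank ≥ 2; CP rank is at least every unfolding rank, so rank(T) ≥ 2.
In particular rank(T) ≥ 2 > 1, so T is not rank-1.

No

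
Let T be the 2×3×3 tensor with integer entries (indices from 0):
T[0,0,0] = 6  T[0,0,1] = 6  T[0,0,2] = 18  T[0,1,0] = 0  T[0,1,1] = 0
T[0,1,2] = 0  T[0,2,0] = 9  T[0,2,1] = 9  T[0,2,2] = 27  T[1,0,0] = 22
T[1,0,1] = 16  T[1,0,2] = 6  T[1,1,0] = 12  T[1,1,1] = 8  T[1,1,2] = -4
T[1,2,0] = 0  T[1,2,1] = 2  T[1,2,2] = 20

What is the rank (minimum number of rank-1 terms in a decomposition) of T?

2

Lower bound: the mode-3 unfolding of T (rows indexed by k, columns by (i,j) = (0,0), (0,1), (0,2), (1,0), (1,1), (1,2)) is [[6, 0, 9, 22, 12, 0], [6, 0, 9, 16, 8, 2], [18, 0, 27, 6, -4, 20]].
There the 2×2 minor on rows k ∈ {0, 1}, columns (i,j) ∈ {(0,0), (1,0)} is det [[6, 22], [6, 16]] = -36 ≠ 0, so this unfolding has rank ≥ 2; CP rank is at least every unfolding rank, so rank(T) ≥ 2. (This is only a lower bound: in general the CP rank may exceed every unfolding rank, so we still need to exhibit 2 rank-1 terms summing to T.)
Upper bound — finding two terms. Write S_k = T[:,:,k] for the frontal slices: S₀ = [[6, 0, 9], [22, 12, 0]], S₁ = [[6, 0, 9], [16, 8, 2]], S₂ = [[18, 0, 27], [6, -4, 20]].
If T = a₁ ⊗ b₁ ⊗ c₁ + a₂ ⊗ b₂ ⊗ c₂ then each S_k = c₁[k]·a₁b₁ᵀ + c₂[k]·a₂b₂ᵀ. S₀ and S₁ are linearly independent, so a₁b₁ᵀ and a₂b₂ᵀ must span the same plane of matrices: they are the rank-1 matrices of the form x·S₀ + y·S₁.
The 2×2 minor of x·S₀ + y·S₁ on rows {0,1}, columns {0,1} is 72·x² + 120·xy + 48·y² = 24·(3·x + 2·y)(x + y), vanishing at (x:y) = (2:-3) and (1:-1).
M₁ = 2·S₀ − 3·S₁ = [[-6, 0, -9], [-4, 0, -6]] = −[3, 2][2, 0, 3]ᵀ and M₂ = S₀ − S₁ = [[0, 0, 0], [6, 4, -2]] = 2·[0, 1][3, 2, -1]ᵀ, so take a₁ = [3, 2], b₁ = [2, 0, 3], a₂ = [0, 1], b₂ = [3, 2, -1].
Each slice is an integer combination of E₁ = a₁b₁ᵀ and E₂ = a₂b₂ᵀ: S₀ = E₁ + 6·E₂, S₁ = E₁ + 4·E₂, S₂ = 3·E₁ − 2·E₂; reading off coefficients, c₁ = [1, 1, 3] and c₂ = [6, 4, -2].
Hence T = [3, 2] ⊗ [2, 0, 3] ⊗ [1, 1, 3] + [0, 1] ⊗ [3, 2, -1] ⊗ [6, 4, -2], so rank(T) ≤ 2.
These bounds meet, so rank(T) = 2.
Check entry T[0,1,0] = 0: (3)·(0)·(1) + (0)·(2)·(6) = 0.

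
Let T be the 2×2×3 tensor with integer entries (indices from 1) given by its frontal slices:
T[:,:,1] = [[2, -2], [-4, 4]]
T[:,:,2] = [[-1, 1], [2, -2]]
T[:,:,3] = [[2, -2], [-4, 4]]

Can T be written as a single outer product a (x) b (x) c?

If T = a (x) b (x) c then every fibre of T is a multiple of the corresponding factor, so read the factors off the fibres through the nonzero entry T[1,1,1] = 2.
The mode-1 fibre T[:,1,1] = [2, -4] gives a = [1, -2] (primitive direction); the mode-2 fibre T[1,:,1] = [2, -2] gives b = [1, -1]; then c[k] = T[1,1,k] / (a[1]·b[1]) = [2, -1, 2] / 1 = [2, -1, 2].
Expanding [1, -2] (x) [1, -1] (x) [2, -1, 2] reproduces all 12 entries of T, so T = [1, -2] (x) [1, -1] (x) [2, -1, 2] and rank(T) ≤ 1.
Equivalently every frontal slice T[:,:,k] is c[k] times the rank-1 matrix [1, -2] (x) [1, -1]. So T has rank 1 (it is nonzero).

Yes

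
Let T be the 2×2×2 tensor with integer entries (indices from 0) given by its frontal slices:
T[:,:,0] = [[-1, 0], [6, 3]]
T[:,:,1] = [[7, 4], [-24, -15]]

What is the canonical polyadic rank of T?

2

Lower bound: in the mode-3 unfolding of T (rows indexed by k, columns by (i,j)) the 2×2 minor on rows k ∈ {0, 1}, columns (i,j) ∈ {(0,0), (0,1)} is det [[-1, 0], [7, 4]] = -4 ≠ 0, so that unfolding has rank ≥ 2 and hence rank(T) ≥ 2 (CP rank is at least every unfolding rank, though it can be larger).
Upper bound: with S_k = T[:,:,k], the two rank-1 terms a₁b₁ᵀ, a₂b₂ᵀ are the rank-1 members of the pencil x·S₀ + y·S₁.
det(x·S₀ + y·S₁) is −3·x² + 12·xy − 9·y² = (-3)·(x − 3·y)(x − y), vanishing at (x:y) = (3:1) and (1:1).
M₁ = 3·S₀ + S₁ = [[4, 4], [-6, -6]] = 2·(2, -3)(1, 1)ᵀ and M₂ = S₀ + S₁ = [[6, 4], [-18, -12]] = 2·(1, -3)(3, 2)ᵀ, so take a₁ = (2, -3), b₁ = (1, 1), a₂ = (1, -3), b₂ = (3, 2).
Each slice is an integer combination of E₁ = a₁b₁ᵀ and E₂ = a₂b₂ᵀ: S₀ = E₁ − E₂, S₁ = −E₁ + 3·E₂; reading off coefficients, c₁ = (1, -1) and c₂ = (-1, 3).
Hence T = (2, -3) ⊗ (1, 1) ⊗ (1, -1) + (1, -3) ⊗ (3, 2) ⊗ (-1, 3), so rank(T) ≤ 2.
These bounds meet, so rank(T) = 2.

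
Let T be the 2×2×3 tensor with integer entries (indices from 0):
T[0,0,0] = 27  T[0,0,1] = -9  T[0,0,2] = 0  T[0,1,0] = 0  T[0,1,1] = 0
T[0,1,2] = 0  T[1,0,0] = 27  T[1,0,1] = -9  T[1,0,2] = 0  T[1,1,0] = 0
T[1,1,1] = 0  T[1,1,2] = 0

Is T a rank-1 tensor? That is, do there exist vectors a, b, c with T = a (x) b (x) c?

Yes

If T = a (x) b (x) c then every fibre of T is a multiple of the corresponding factor, so read the factors off the fibres through the nonzero entry T[0,0,0] = 27.
The mode-1 fibre T[:,0,0] = [27, 27] gives a = (1, 1) (primitive direction); the mode-2 fibre T[0,:,0] = [27, 0] gives b = (1, 0); then c[k] = T[0,0,k] / (a[0]·b[0]) = [27, -9, 0] / 1 = (27, -9, 0).
Expanding (1, 1) (x) (1, 0) (x) (27, -9, 0) reproduces all 12 entries of T, so T = (1, 1) (x) (1, 0) (x) (27, -9, 0) and rank(T) ≤ 1.
Equivalently every frontal slice T[:,:,k] is c[k] times the rank-1 matrix (1, 1) (x) (1, 0). So T has rank 1 (it is nonzero).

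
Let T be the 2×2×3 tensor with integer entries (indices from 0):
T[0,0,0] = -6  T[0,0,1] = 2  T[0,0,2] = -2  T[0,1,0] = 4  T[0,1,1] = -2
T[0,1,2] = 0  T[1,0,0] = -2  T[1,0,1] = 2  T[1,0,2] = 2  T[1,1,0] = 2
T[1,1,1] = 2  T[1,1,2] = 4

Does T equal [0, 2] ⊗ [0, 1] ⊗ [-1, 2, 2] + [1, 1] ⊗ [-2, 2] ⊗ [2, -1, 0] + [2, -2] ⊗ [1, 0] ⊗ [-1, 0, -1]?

Reconstruct entrywise from the claimed factors. For example, T[0,0,1] = 2 and Σₗ aₗ[0]bₗ[0]cₗ[1] = (0)·(0)·(2) + (1)·(-2)·(-1) + (2)·(1)·(0) = 2; checking all 12 entries, every one matches. The claim holds.

Yes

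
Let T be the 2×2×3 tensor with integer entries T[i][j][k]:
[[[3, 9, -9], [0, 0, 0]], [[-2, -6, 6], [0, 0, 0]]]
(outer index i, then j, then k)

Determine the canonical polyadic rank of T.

1

Lower bound: T ≠ 0 (e.g. T[0,0,0] = 3), so rank(T) ≥ 1.
Upper bound: if T = a ⊗ b ⊗ c then every fibre of T is a multiple of the corresponding factor, so read the factors off the fibres through the nonzero entry T[0,0,0] = 3.
The mode-1 fibre T[:,0,0] = [3, -2] gives a = [3, -2] (primitive direction); the mode-2 fibre T[0,:,0] = [3, 0] gives b = [1, 0]; then c[k] = T[0,0,k] / (a[0]·b[0]) = [3, 9, -9] / 3 = [1, 3, -3].
Expanding [3, -2] ⊗ [1, 0] ⊗ [1, 3, -3] reproduces all 12 entries of T, so T = [3, -2] ⊗ [1, 0] ⊗ [1, 3, -3] and rank(T) ≤ 1.
These bounds meet, so rank(T) = 1.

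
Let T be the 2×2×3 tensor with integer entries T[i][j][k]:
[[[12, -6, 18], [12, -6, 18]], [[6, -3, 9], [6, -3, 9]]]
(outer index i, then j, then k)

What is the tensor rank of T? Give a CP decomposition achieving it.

rank(T) = 1

Lower bound: T ≠ 0 (e.g. T[0,0,0] = 12), so rank(T) ≥ 1.
Upper bound: if T = a (x) b (x) c then every fibre of T is a multiple of the corresponding factor, so read the factors off the fibres through the nonzero entry T[0,0,0] = 12.
The mode-1 fibre T[:,0,0] = [12, 6] gives a = (2, 1) (primitive direction); the mode-2 fibre T[0,:,0] = [12, 12] gives b = (1, 1); then c[k] = T[0,0,k] / (a[0]·b[0]) = [12, -6, 18] / 2 = (6, -3, 9).
Expanding (2, 1) (x) (1, 1) (x) (6, -3, 9) reproduces all 12 entries of T, so T = (2, 1) (x) (1, 1) (x) (6, -3, 9) and rank(T) ≤ 1.
These bounds meet, so rank(T) = 1.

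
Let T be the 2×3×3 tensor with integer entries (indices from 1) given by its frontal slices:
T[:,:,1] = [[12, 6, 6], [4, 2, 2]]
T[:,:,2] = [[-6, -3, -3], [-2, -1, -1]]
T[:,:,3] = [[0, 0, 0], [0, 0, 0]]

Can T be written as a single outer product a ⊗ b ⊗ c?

If T = a ⊗ b ⊗ c then every fibre of T is a multiple of the corresponding factor, so read the factors off the fibres through the nonzero entry T[1,1,1] = 12.
The mode-1 fibre T[:,1,1] = [12, 4] gives a = [3, 1] (primitive direction); the mode-2 fibre T[1,:,1] = [12, 6, 6] gives b = [2, 1, 1]; then c[k] = T[1,1,k] / (a[1]·b[1]) = [12, -6, 0] / 6 = [2, -1, 0].
Expanding [3, 1] ⊗ [2, 1, 1] ⊗ [2, -1, 0] reproduces all 18 entries of T, so T = [3, 1] ⊗ [2, 1, 1] ⊗ [2, -1, 0] and rank(T) ≤ 1.
Equivalently every frontal slice T[:,:,k] is c[k] times the rank-1 matrix [3, 1] ⊗ [2, 1, 1]. So T has rank 1 (it is nonzero).

Yes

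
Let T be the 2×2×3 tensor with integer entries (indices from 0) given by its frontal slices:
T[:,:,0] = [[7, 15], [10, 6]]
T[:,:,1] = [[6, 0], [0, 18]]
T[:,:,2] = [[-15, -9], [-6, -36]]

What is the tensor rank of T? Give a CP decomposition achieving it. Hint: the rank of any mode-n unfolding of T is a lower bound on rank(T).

Lower bound: in the mode-1 unfolding of T (rows indexed by i, columns by (j,k)) the 2×2 minor on rows i ∈ {0, 1}, columns (j,k) ∈ {(0,0), (0,1)} is det [[7, 6], [10, 0]] = -60 ≠ 0, so that unfolding has rank ≥ 2 and hence rank(T) ≥ 2 (CP rank is at least every unfolding rank, though it can be larger).
Upper bound: with S_k = T[:,:,k], the two rank-1 terms a₁b₁ᵀ, a₂b₂ᵀ are the rank-1 members of the pencil x·S₀ + y·S₁.
det(x·S₀ + y·S₁) is −108·x² + 162·xy + 108·y² = (-54)·(x − 2·y)(2·x + y), vanishing at (x:y) = (2:1) and (1:-2).
M₁ = 2·S₀ + S₁ = [[20, 30], [20, 30]] = 10·(1, 1)(2, 3)ᵀ and M₂ = S₀ − 2·S₁ = [[-5, 15], [10, -30]] = (-5)·(1, -2)(1, -3)ᵀ, so take a₁ = (1, 1), b₁ = (2, 3), a₂ = (1, -2), b₂ = (1, -3).
Each slice is an integer combination of E₁ = a₁b₁ᵀ and E₂ = a₂b₂ᵀ: S₀ = 4·E₁ − E₂, S₁ = 2·E₁ + 2·E₂, S₂ = −6·E₁ − 3·E₂; reading off coefficients, c₁ = (4, 2, -6) and c₂ = (-1, 2, -3).
Hence T = (1, 1) (x) (2, 3) (x) (4, 2, -6) + (1, -2) (x) (1, -3) (x) (-1, 2, -3), so rank(T) ≤ 2.
These bounds meet, so rank(T) = 2.

rank(T) = 2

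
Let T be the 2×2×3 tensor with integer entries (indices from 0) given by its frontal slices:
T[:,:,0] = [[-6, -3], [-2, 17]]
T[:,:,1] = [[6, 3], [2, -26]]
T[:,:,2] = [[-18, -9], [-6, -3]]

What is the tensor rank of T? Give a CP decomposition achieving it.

Lower bound: in the mode-1 unfolding of T (rows indexed by i, columns by (j,k)) the 2×2 minor on rows i ∈ {0, 1}, columns (j,k) ∈ {(0,0), (1,0)} is det [[-6, -3], [-2, 17]] = -108 ≠ 0, so that unfolding has rank ≥ 2 and hence rank(T) ≥ 2 (CP rank is at least every unfolding rank, though it can be larger).
Upper bound: with S_k = T[:,:,k], the two rank-1 terms a₁b₁ᵀ, a₂b₂ᵀ are the rank-1 members of the pencil x·S₀ + y·S₁.
det(x·S₀ + y·S₁) is −108·x² + 270·xy − 162·y² = (-54)·(2·x − 3·y)(x − y), vanishing at (x:y) = (3:2) and (1:1).
M₁ = 3·S₀ + 2·S₁ = [[-6, -3], [-2, -1]] = −[3, 1][2, 1]ᵀ and M₂ = S₀ + S₁ = [[0, 0], [0, -9]] = (-9)·[0, 1][0, 1]ᵀ, so take a₁ = [3, 1], b₁ = [2, 1], a₂ = [0, 1], b₂ = [0, 1].
Each slice is an integer combination of E₁ = a₁b₁ᵀ and E₂ = a₂b₂ᵀ: S₀ = −E₁ + 18·E₂, S₁ = E₁ − 27·E₂, S₂ = −3·E₁; reading off coefficients, c₁ = [-1, 1, -3] and c₂ = [18, -27, 0].
Hence T = [3, 1] ⊗ [2, 1] ⊗ [-1, 1, -3] + [0, 1] ⊗ [0, 1] ⊗ [18, -27, 0], so rank(T) ≤ 2.
These bounds meet, so rank(T) = 2.

rank(T) = 2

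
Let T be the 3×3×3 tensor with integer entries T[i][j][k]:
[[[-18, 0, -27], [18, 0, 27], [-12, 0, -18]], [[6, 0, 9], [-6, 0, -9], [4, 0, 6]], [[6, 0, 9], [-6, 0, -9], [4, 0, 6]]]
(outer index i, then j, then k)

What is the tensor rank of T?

1

Lower bound: T ≠ 0 (e.g. T[0,0,0] = -18), so rank(T) ≥ 1.
Upper bound: if T = a (x) b (x) c then every fibre of T is a multiple of the corresponding factor, so read the factors off the fibres through the nonzero entry T[0,0,0] = -18.
The mode-1 fibre T[:,0,0] = [-18, 6, 6] gives a = [3, -1, -1] (primitive direction); the mode-2 fibre T[0,:,0] = [-18, 18, -12] gives b = [3, -3, 2]; then c[k] = T[0,0,k] / (a[0]·b[0]) = [-18, 0, -27] / 9 = [-2, 0, -3].
Expanding [3, -1, -1] (x) [3, -3, 2] (x) [-2, 0, -3] reproduces all 27 entries of T, so T = [3, -1, -1] (x) [3, -3, 2] (x) [-2, 0, -3] and rank(T) ≤ 1.
These bounds meet, so rank(T) = 1.
Check entry T[0,1,0] = 18: (3)·(-3)·(-2) = 18.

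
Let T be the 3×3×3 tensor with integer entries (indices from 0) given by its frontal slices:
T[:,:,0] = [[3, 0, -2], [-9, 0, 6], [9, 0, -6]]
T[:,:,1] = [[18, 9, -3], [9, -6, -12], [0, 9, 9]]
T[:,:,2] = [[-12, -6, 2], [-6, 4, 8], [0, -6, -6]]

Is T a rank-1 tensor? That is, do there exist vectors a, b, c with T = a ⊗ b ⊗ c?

The mode-2 unfolding of T (rows indexed by j, columns by (i,k) = (0,0), (0,1), (0,2), (1,0), (1,1), (1,2), (2,0), (2,1), (2,2)) is [[3, 18, -12, -9, 9, -6, 9, 0, 0], [0, 9, -6, 0, -6, 4, 0, 9, -6], [-2, -3, 2, 6, -12, 8, -6, 9, -6]].
There the 2×2 minor on rows j ∈ {0, 1}, columns (i,k) ∈ {(0,0), (0,1)} is det [[3, 18], [0, 9]] = 27 ≠ 0, so this unfolding has rank ≥ 2; CP rank is at least every unfolding rank, so rank(T) ≥ 2.
In particular rank(T) ≥ 2 > 1, so T is not rank-1.

No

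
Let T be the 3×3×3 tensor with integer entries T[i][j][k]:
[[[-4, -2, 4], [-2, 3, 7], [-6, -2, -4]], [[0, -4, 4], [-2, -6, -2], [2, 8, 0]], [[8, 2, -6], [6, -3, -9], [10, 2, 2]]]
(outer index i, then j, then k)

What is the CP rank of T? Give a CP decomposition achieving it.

Lower bound: the mode-3 unfolding of T (rows indexed by k, columns by (i,j) = (0,0), (0,1), (0,2), (1,0), (1,1), (1,2), (2,0), (2,1), (2,2)) is [[-4, -2, -6, 0, -2, 2, 8, 6, 10], [-2, 3, -2, -4, -6, 8, 2, -3, 2], [4, 7, -4, 4, -2, 0, -6, -9, 2]].
There the 3×3 minor on rows k ∈ {0, 1, 2}, columns (i,j) ∈ {(0,0), (0,1), (0,2)} is det [[-4, -2, -6], [-2, 3, -2], [4, 7, -4]] = 180 ≠ 0, so this unfolding has rank ≥ 3; CP rank is at least every unfolding rank, so rank(T) ≥ 3. (Unfolding ranks only ever bound the CP rank from below — rank(T) can be strictly larger than all of them — so the matching upper bound has to come from an explicit 3-term decomposition.)
Upper bound: T is a sum of 3 rank-1 terms, T = (1, -1, -1) ⊗ (0, 1, -1) ⊗ (2, 4, 4) + (1, 0, -2) ⊗ (1, 1, 1) ⊗ (-4, 0, 2) + (1, 2, -1) ⊗ (2, 1, -2) ⊗ (0, -1, 1) (one valid choice — decompositions are not unique — normalised so each a, b is primitive with positive first nonzero entry; check it by expanding all entries), so rank(T) ≤ 3.
These bounds meet, so rank(T) = 3.

rank(T) = 3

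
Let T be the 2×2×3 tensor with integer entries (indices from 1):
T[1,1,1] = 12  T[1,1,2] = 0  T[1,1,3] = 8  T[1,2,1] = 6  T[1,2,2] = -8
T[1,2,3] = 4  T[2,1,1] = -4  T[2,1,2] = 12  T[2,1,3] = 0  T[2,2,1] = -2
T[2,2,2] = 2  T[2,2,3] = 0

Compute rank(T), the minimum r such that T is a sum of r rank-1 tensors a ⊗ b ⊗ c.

3

Lower bound: the mode-3 unfolding of T (rows indexed by k, columns by (i,j) = (1,1), (1,2), (2,1), (2,2)) is [[12, 6, -4, -2], [0, -8, 12, 2], [8, 4, 0, 0]].
There the 3×3 minor on rows k ∈ {1, 2, 3}, columns (i,j) ∈ {(1,1), (1,2), (2,1)} is det [[12, 6, -4], [0, -8, 12], [8, 4, 0]] = -256 ≠ 0, so this unfolding has rank ≥ 3; CP rank is at least every unfolding rank, so rank(T) ≥ 3. (Unfolding ranks only ever bound the CP rank from below — rank(T) can be strictly larger than all of them — so the matching upper bound has to come from an explicit 3-term decomposition.)
Upper bound: T is a sum of 3 rank-1 terms, T = (1, -1) ⊗ (2, 1) ⊗ (4, -4, 2) + (1, 1) ⊗ (2, 1) ⊗ (2, 0, 2) + (2, 1) ⊗ (2, -1) ⊗ (0, 2, 0) (written with every a and b primitive with positive leading entry and the scale carried by c; CP decompositions are not unique, and this one is verified by expanding entrywise), so rank(T) ≤ 3.
These bounds meet, so rank(T) = 3.
Check entry T[1,2,1] = 6: (1)·(1)·(4) + (1)·(1)·(2) + (2)·(-1)·(0) = 6.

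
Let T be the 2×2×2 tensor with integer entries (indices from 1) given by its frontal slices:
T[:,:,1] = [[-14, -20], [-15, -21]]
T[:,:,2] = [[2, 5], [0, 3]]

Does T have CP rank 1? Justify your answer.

No

The mode-1 unfolding of T (rows indexed by i, columns by (j,k) = (1,1), (1,2), (2,1), (2,2)) is [[-14, 2, -20, 5], [-15, 0, -21, 3]].
There the 2×2 minor on rows i ∈ {1, 2}, columns (j,k) ∈ {(1,1), (1,2)} is det [[-14, 2], [-15, 0]] = 30 ≠ 0, so this unfolding has rank ≥ 2; CP rank is at least every unfolding rank, so rank(T) ≥ 2.
In particular rank(T) ≥ 2 > 1, so T is not rank-1.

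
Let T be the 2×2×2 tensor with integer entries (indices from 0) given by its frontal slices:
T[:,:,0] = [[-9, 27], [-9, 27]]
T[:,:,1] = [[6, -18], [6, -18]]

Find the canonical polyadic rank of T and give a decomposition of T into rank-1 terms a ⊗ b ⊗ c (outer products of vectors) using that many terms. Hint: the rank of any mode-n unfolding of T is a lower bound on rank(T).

rank(T) = 1

Lower bound: T ≠ 0 (e.g. T[0,0,0] = -9), so rank(T) ≥ 1.
Upper bound: if T = a ⊗ b ⊗ c then every fibre of T is a multiple of the corresponding factor, so read the factors off the fibres through the nonzero entry T[0,0,0] = -9.
The mode-1 fibre T[:,0,0] = [-9, -9] gives a = [1, 1] (primitive direction); the mode-2 fibre T[0,:,0] = [-9, 27] gives b = [1, -3]; then c[k] = T[0,0,k] / (a[0]·b[0]) = [-9, 6] / 1 = [-9, 6].
Expanding [1, 1] ⊗ [1, -3] ⊗ [-9, 6] reproduces all 8 entries of T, so T = [1, 1] ⊗ [1, -3] ⊗ [-9, 6] and rank(T) ≤ 1.
These bounds meet, so rank(T) = 1.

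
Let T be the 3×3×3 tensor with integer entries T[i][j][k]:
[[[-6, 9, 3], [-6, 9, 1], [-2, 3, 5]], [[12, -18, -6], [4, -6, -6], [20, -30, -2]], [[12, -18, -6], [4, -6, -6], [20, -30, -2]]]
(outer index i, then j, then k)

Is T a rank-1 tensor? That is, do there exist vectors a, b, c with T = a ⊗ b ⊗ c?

No

The mode-3 unfolding of T (rows indexed by k, columns by (i,j) = (0,0), (0,1), (0,2), (1,0), (1,1), (1,2), (2,0), (2,1), (2,2)) is [[-6, -6, -2, 12, 4, 20, 12, 4, 20], [9, 9, 3, -18, -6, -30, -18, -6, -30], [3, 1, 5, -6, -6, -2, -6, -6, -2]].
There the 2×2 minor on rows k ∈ {0, 2}, columns (i,j) ∈ {(0,0), (0,1)} is det [[-6, -6], [3, 1]] = 12 ≠ 0, so this unfolding has rank ≥ 2; CP rank is at least every unfolding rank, so rank(T) ≥ 2.
In particular rank(T) ≥ 2 > 1, so T is not rank-1.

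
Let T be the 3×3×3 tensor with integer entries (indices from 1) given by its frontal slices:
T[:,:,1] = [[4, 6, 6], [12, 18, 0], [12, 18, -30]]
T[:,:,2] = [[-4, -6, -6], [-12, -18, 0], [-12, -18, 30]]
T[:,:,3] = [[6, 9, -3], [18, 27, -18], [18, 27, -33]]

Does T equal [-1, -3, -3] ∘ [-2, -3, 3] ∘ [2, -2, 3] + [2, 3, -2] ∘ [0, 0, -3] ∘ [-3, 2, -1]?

Reconstruct entry (1,3,1) from the claimed factors: Σₗ aₗ[1]bₗ[3]cₗ[1] = (-1)·(3)·(2) + (2)·(-3)·(-3) = 12, but T[1,3,1] = 6. The claim is false.

No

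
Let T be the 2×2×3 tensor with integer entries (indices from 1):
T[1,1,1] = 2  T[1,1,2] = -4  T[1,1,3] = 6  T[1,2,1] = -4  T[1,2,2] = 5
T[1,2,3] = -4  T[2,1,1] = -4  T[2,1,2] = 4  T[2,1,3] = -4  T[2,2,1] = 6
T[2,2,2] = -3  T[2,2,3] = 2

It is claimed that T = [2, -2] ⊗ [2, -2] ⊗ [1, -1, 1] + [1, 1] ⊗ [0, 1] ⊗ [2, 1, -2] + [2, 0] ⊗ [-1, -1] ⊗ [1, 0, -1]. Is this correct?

Reconstruct entrywise from the claimed factors. For example, T[1,1,1] = 2 and Σₗ aₗ[1]bₗ[1]cₗ[1] = (2)·(2)·(1) + (1)·(0)·(2) + (2)·(-1)·(1) = 2; checking all 12 entries, every one matches. The claim holds.

Yes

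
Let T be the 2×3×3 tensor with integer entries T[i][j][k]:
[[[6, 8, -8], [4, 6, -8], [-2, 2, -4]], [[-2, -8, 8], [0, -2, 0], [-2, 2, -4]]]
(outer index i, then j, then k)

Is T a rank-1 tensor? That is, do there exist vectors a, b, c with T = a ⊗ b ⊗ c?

The mode-3 unfolding of T (rows indexed by k, columns by (i,j) = (0,0), (0,1), (0,2), (1,0), (1,1), (1,2)) is [[6, 4, -2, -2, 0, -2], [8, 6, 2, -8, -2, 2], [-8, -8, -4, 8, 0, -4]].
There the 3×3 minor on rows k ∈ {0, 1, 2}, columns (i,j) ∈ {(0,0), (0,1), (0,2)} is det [[6, 4, -2], [8, 6, 2], [-8, -8, -4]] = 48 ≠ 0, so this unfolding has rank ≥ 3; CP rank is at least every unfolding rank, so rank(T) ≥ 3.
In particular rank(T) ≥ 3 > 1, so T is not rank-1.

No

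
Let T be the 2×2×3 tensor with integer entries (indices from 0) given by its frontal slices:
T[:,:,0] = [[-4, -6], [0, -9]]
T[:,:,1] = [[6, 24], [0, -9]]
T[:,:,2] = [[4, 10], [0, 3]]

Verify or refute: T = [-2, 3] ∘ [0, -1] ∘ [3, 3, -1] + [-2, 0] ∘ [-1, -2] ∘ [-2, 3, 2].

No

Reconstruct entry (0,1,0) from the claimed factors: Σₗ aₗ[0]bₗ[1]cₗ[0] = (-2)·(-1)·(3) + (-2)·(-2)·(-2) = -2, but T[0,1,0] = -6. The claim is false.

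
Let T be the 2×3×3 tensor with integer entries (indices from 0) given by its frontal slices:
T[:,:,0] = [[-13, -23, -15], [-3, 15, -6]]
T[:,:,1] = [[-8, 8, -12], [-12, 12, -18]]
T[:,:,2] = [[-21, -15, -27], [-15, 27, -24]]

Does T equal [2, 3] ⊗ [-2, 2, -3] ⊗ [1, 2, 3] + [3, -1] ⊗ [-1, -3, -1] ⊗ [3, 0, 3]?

Yes

Reconstruct entrywise from the claimed factors. For example, T[0,0,0] = -13 and Σₗ aₗ[0]bₗ[0]cₗ[0] = (2)·(-2)·(1) + (3)·(-1)·(3) = -13; checking all 18 entries, every one matches. The claim holds.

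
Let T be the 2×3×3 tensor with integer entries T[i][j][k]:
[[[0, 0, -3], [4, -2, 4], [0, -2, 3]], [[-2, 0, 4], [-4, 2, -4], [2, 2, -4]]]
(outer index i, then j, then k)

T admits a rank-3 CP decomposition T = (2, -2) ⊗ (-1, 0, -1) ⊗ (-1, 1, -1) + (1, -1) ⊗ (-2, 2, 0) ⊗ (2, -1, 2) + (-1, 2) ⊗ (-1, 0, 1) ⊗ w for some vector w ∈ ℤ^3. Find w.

w = (2, 0, -1)

Subtract the known terms from T to get the rank-1 residual R = (-1, 2) ⊗ (-1, 0, 1) ⊗ w, so R[i,j,k] = a[i]·b[j]·w[k]. Pick indices with nonzero a[0]·b[0] = (-1)·(-1) = 1. Only the fibre through (0,0,·) is needed: R[0,0,:] = T[0,0,:] − Σₗ aₗ[0]bₗ[0]cₗ = [0, 0, -3] − (2)·(-1)·(-1, 1, -1) − (1)·(-2)·(2, -1, 2) = [2, 0, -1]. Then w[k] = R[0,0,k] / 1 for each k, giving w = [2, 0, -1] / 1 = (2, 0, -1).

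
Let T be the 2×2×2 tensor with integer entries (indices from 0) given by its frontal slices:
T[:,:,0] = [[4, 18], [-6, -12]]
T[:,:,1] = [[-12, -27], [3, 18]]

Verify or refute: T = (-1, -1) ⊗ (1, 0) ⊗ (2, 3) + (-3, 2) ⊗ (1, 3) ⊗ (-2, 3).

Yes

Reconstruct entrywise from the claimed factors. For example, T[1,0,0] = -6 and Σₗ aₗ[1]bₗ[0]cₗ[0] = (-1)·(1)·(2) + (2)·(1)·(-2) = -6; checking all 8 entries, every one matches. The claim holds.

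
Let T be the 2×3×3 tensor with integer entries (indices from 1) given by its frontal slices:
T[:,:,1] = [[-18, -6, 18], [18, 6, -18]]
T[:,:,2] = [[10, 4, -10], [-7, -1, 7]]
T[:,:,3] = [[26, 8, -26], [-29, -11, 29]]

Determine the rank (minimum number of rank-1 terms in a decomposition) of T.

Lower bound: the mode-3 unfolding of T (rows indexed by k, columns by (i,j) = (1,1), (1,2), (1,3), (2,1), (2,2), (2,3)) is [[-18, -6, 18, 18, 6, -18], [10, 4, -10, -7, -1, 7], [26, 8, -26, -29, -11, 29]].
There the 2×2 minor on rows k ∈ {1, 2}, columns (i,j) ∈ {(1,1), (1,2)} is det [[-18, -6], [10, 4]] = -12 ≠ 0, so this unfolding has rank ≥ 2; CP rank is at least every unfolding rank, so rank(T) ≥ 2. (Flattening ranks never certify an upper bound on CP rank; for that we must actually write T with 2 rank-1 terms.)
Upper bound — finding two terms. Write S_k = T[:,:,k] for the frontal slices: S₁ = [[-18, -6, 18], [18, 6, -18]], S₂ = [[10, 4, -10], [-7, -1, 7]], S₃ = [[26, 8, -26], [-29, -11, 29]].
If T = a₁ (x) b₁ (x) c₁ + a₂ (x) b₂ (x) c₂ then each S_k = c₁[k]·a₁b₁ᵀ + c₂[k]·a₂b₂ᵀ. S₁ and S₂ are linearly independent, so a₁b₁ᵀ and a₂b₂ᵀ must span the same plane of matrices: they are the rank-1 matrices of the form x·S₁ + y·S₂.
The 2×2 minor of x·S₁ + y·S₂ on rows {1,2}, columns {1,2} is −36·xy + 18·y² = (-18)·(2·x − y)(y), vanishing at (x:y) = (1:2) and (1:0).
M₁ = S₁ + 2·S₂ = [[2, 2, -2], [4, 4, -4]] = 2·[1, 2][1, 1, -1]ᵀ and M₂ = S₁ = [[-18, -6, 18], [18, 6, -18]] = (-6)·[1, -1][3, 1, -3]ᵀ, so take a₁ = [1, 2], b₁ = [1, 1, -1], a₂ = [1, -1], b₂ = [3, 1, -3].
Each slice is an integer combination of E₁ = a₁b₁ᵀ and E₂ = a₂b₂ᵀ: S₁ = −6·E₂, S₂ = E₁ + 3·E₂, S₃ = −E₁ + 9·E₂; reading off coefficients, c₁ = [0, 1, -1] and c₂ = [-6, 3, 9].
Hence T = [1, 2] (x) [1, 1, -1] (x) [0, 1, -1] + [1, -1] (x) [3, 1, -3] (x) [-6, 3, 9], so rank(T) ≤ 2.
These bounds meet, so rank(T) = 2.

2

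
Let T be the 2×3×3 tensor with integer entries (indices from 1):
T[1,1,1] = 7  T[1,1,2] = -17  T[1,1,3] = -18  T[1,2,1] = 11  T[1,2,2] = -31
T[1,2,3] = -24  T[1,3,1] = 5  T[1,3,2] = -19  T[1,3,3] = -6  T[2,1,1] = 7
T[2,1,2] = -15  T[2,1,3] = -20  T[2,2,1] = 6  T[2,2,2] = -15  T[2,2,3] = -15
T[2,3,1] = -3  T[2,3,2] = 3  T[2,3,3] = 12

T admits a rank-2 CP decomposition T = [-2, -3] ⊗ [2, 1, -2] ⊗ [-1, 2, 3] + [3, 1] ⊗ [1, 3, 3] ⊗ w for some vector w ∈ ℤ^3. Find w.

Subtract the known terms from T to get the rank-1 residual R = [3, 1] ⊗ [1, 3, 3] ⊗ w, so R[i,j,k] = a[i]·b[j]·w[k]. Pick indices with nonzero a[1]·b[1] = (3)·(1) = 3. Only the fibre through (1,1,·) is needed: R[1,1,:] = T[1,1,:] − Σₗ aₗ[1]bₗ[1]cₗ = [7, -17, -18] − (-2)·(2)·[-1, 2, 3] = [3, -9, -6]. Then w[k] = R[1,1,k] / 3 for each k, giving w = [3, -9, -6] / 3 = [1, -3, -2].

w = [1, -3, -2]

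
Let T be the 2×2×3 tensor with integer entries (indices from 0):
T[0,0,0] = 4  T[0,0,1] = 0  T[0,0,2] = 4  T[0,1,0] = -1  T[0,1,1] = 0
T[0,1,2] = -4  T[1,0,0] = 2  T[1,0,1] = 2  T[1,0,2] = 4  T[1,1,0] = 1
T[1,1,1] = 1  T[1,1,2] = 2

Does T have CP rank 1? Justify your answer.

The mode-3 unfolding of T (rows indexed by k, columns by (i,j) = (0,0), (0,1), (1,0), (1,1)) is [[4, -1, 2, 1], [0, 0, 2, 1], [4, -4, 4, 2]].
There the 3×3 minor on rows k ∈ {0, 1, 2}, columns (i,j) ∈ {(0,0), (0,1), (1,0)} is det [[4, -1, 2], [0, 0, 2], [4, -4, 4]] = 24 ≠ 0, so this unfolding has rank ≥ 3; CP rank is at least every unfolding rank, so rank(T) ≥ 3.
In particular rank(T) ≥ 3 > 1, so T is not rank-1.

No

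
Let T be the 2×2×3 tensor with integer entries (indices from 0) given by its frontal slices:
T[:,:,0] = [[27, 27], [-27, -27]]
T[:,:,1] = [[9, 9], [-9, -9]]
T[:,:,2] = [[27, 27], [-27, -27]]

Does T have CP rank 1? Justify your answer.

Yes

If T = a ∘ b ∘ c then every fibre of T is a multiple of the corresponding factor, so read the factors off the fibres through the nonzero entry T[0,0,0] = 27.
The mode-1 fibre T[:,0,0] = [27, -27] gives a = [1, -1] (primitive direction); the mode-2 fibre T[0,:,0] = [27, 27] gives b = [1, 1]; then c[k] = T[0,0,k] / (a[0]·b[0]) = [27, 9, 27] / 1 = [27, 9, 27].
Expanding [1, -1] ∘ [1, 1] ∘ [27, 9, 27] reproduces all 12 entries of T, so T = [1, -1] ∘ [1, 1] ∘ [27, 9, 27] and rank(T) ≤ 1.
Equivalently every frontal slice T[:,:,k] is c[k] times the rank-1 matrix [1, -1] ∘ [1, 1]. So T has rank 1 (it is nonzero).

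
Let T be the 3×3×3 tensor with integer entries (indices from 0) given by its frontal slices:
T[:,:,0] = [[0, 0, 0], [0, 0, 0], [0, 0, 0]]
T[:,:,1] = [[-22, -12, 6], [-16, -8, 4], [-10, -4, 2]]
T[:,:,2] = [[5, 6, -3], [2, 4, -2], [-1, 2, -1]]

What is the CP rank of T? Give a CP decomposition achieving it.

Lower bound: the mode-2 unfolding of T (rows indexed by j, columns by (i,k) = (0,0), (0,1), (0,2), (1,0), (1,1), (1,2), (2,0), (2,1), (2,2)) is [[0, -22, 5, 0, -16, 2, 0, -10, -1], [0, -12, 6, 0, -8, 4, 0, -4, 2], [0, 6, -3, 0, 4, -2, 0, 2, -1]].
There the 2×2 minor on rows j ∈ {0, 1}, columns (i,k) ∈ {(0,1), (0,2)} is det [[-22, 5], [-12, 6]] = -72 ≠ 0, so this unfolding has rank ≥ 2; CP rank is at least every unfolding rank, so rank(T) ≥ 2. (Flattening ranks never certify an upper bound on CP rank; for that we must actually write T with 2 rank-1 terms.)
Upper bound — finding two terms. Write S_k = T[:,:,k] for the frontal slices: S₀ = [[0, 0, 0], [0, 0, 0], [0, 0, 0]], S₁ = [[-22, -12, 6], [-16, -8, 4], [-10, -4, 2]], S₂ = [[5, 6, -3], [2, 4, -2], [-1, 2, -1]].
If T = a₁ ⊗ b₁ ⊗ c₁ + a₂ ⊗ b₂ ⊗ c₂ then each S_k = c₁[k]·a₁b₁ᵀ + c₂[k]·a₂b₂ᵀ. S₁ and S₂ are linearly independent, so a₁b₁ᵀ and a₂b₂ᵀ must span the same plane of matrices: they are the rank-1 matrices of the form x·S₁ + y·S₂.
The 2×2 minor of x·S₁ + y·S₂ on rows {0,1}, columns {0,1} is −16·x² − 8·xy + 8·y² = (-8)·(2·x − y)(x + y), vanishing at (x:y) = (1:2) and (1:-1).
M₁ = S₁ + 2·S₂ = [[-12, 0, 0], [-12, 0, 0], [-12, 0, 0]] = (-12)·[1, 1, 1][1, 0, 0]ᵀ and M₂ = S₁ − S₂ = [[-27, -18, 9], [-18, -12, 6], [-9, -6, 3]] = (-3)·[3, 2, 1][3, 2, -1]ᵀ, so take a₁ = [1, 1, 1], b₁ = [1, 0, 0], a₂ = [3, 2, 1], b₂ = [3, 2, -1].
Each slice is an integer combination of E₁ = a₁b₁ᵀ and E₂ = a₂b₂ᵀ: S₀ = 0, S₁ = −4·E₁ − 2·E₂, S₂ = −4·E₁ + E₂; reading off coefficients, c₁ = [0, -4, -4] and c₂ = [0, -2, 1].
Hence T = [1, 1, 1] ⊗ [1, 0, 0] ⊗ [0, -4, -4] + [3, 2, 1] ⊗ [3, 2, -1] ⊗ [0, -2, 1], so rank(T) ≤ 2.
These bounds meet, so rank(T) = 2.

rank(T) = 2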